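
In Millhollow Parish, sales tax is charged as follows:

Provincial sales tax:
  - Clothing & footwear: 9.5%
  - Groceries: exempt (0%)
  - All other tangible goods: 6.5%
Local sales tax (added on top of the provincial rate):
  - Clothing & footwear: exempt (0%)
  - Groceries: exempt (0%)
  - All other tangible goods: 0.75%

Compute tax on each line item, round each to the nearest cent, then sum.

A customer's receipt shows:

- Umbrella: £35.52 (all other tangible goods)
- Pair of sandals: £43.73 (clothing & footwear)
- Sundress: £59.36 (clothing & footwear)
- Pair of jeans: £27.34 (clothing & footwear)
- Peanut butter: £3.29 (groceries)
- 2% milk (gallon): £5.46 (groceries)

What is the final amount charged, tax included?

Umbrella £35.52: all other tangible goods → 6.5% + 0.75% local = 7.25% → £2.58
Pair of sandals £43.73: clothing & footwear → 9.5% + 0% local = 9.5% → £4.15
Sundress £59.36: clothing & footwear → 9.5% + 0% local = 9.5% → £5.64
Pair of jeans £27.34: clothing & footwear → 9.5% + 0% local = 9.5% → £2.60
Peanut butter £3.29: groceries → 0% + 0% local = 0% → £0.00
2% milk (gallon) £5.46: groceries → 0% + 0% local = 0% → £0.00
Subtotal = £174.70; tax = £14.97; total due = £189.67

£189.67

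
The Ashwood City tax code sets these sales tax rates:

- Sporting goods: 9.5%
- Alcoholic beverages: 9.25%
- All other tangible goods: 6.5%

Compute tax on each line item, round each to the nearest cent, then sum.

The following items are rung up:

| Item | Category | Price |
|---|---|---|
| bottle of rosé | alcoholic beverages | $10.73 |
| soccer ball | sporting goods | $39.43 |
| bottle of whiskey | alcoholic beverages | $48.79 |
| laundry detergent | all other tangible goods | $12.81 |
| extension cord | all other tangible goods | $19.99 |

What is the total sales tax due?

Bottle of rosé $10.73: alcoholic beverages → 9.25% → $0.99
Soccer ball $39.43: sporting goods → 9.5% → $3.75
Bottle of whiskey $48.79: alcoholic beverages → 9.25% → $4.51
Laundry detergent $12.81: all other tangible goods → 6.5% → $0.83
Extension cord $19.99: all other tangible goods → 6.5% → $1.30
Total tax = $0.99 + $3.75 + $4.51 + $0.83 + $1.30 = $11.38

$11.38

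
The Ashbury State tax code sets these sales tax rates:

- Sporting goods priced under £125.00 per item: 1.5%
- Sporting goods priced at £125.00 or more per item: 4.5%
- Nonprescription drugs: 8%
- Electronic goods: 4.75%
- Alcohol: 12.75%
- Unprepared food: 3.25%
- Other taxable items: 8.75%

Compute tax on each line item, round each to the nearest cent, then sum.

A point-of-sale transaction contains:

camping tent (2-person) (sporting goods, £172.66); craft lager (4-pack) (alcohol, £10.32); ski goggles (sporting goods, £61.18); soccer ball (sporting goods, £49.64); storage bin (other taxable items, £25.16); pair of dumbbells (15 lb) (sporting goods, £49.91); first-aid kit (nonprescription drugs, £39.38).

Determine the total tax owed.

Camping tent (2-person) £172.66: sporting goods, £125.00 or more → 4.5% → £7.77
Craft lager (4-pack) £10.32: alcohol → 12.75% → £1.32
Ski goggles £61.18: sporting goods, under £125.00 → 1.5% → £0.92
Soccer ball £49.64: sporting goods, under £125.00 → 1.5% → £0.74
Storage bin £25.16: other taxable items → 8.75% → £2.20
Pair of dumbbells (15 lb) £49.91: sporting goods, under £125.00 → 1.5% → £0.75
First-aid kit £39.38: nonprescription drugs → 8% → £3.15
Total tax = £7.77 + £1.32 + £0.92 + £0.74 + £2.20 + £0.75 + £3.15 = £16.85

£16.85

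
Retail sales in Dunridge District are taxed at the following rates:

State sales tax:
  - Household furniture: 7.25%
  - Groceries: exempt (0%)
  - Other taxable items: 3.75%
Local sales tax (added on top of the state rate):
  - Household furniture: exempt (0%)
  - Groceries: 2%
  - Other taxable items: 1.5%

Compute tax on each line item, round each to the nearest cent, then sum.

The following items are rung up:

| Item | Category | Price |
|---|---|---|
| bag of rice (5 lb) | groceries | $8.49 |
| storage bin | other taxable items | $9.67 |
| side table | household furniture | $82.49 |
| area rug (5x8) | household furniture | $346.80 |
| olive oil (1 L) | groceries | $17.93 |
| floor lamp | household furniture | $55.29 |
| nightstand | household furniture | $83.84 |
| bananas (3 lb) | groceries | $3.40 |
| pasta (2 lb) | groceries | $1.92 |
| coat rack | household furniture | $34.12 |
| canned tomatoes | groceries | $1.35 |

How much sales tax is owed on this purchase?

$44.86

Bag of rice (5 lb) $8.49: groceries → 0% + 2% local = 2% → $0.17
Storage bin $9.67: other taxable items → 3.75% + 1.5% local = 5.25% → $0.51
Side table $82.49: household furniture → 7.25% + 0% local = 7.25% → $5.98
Area rug (5x8) $346.80: household furniture → 7.25% + 0% local = 7.25% → $25.14
Olive oil (1 L) $17.93: groceries → 0% + 2% local = 2% → $0.36
Floor lamp $55.29: household furniture → 7.25% + 0% local = 7.25% → $4.01
Nightstand $83.84: household furniture → 7.25% + 0% local = 7.25% → $6.08
Bananas (3 lb) $3.40: groceries → 0% + 2% local = 2% → $0.07
Pasta (2 lb) $1.92: groceries → 0% + 2% local = 2% → $0.04
Coat rack $34.12: household furniture → 7.25% + 0% local = 7.25% → $2.47
Canned tomatoes $1.35: groceries → 0% + 2% local = 2% → $0.03
Total tax = $0.17 + $0.51 + $5.98 + $25.14 + $0.36 + $4.01 + $6.08 + $0.07 + $0.04 + $2.47 + $0.03 = $44.86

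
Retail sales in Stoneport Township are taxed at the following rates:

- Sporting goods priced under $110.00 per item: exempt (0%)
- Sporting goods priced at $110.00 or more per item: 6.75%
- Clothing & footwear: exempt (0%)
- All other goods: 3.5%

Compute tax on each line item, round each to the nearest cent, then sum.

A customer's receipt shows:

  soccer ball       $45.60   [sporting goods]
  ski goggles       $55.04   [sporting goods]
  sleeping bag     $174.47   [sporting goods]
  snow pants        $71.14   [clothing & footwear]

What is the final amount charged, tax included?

$358.03

Soccer ball $45.60: sporting goods, under $110.00 → 0% → $0.00
Ski goggles $55.04: sporting goods, under $110.00 → 0% → $0.00
Sleeping bag $174.47: sporting goods, $110.00 or more → 6.75% → $11.78
Snow pants $71.14: clothing & footwear → 0% → $0.00
Subtotal = $346.25; tax = $11.78; total due = $358.03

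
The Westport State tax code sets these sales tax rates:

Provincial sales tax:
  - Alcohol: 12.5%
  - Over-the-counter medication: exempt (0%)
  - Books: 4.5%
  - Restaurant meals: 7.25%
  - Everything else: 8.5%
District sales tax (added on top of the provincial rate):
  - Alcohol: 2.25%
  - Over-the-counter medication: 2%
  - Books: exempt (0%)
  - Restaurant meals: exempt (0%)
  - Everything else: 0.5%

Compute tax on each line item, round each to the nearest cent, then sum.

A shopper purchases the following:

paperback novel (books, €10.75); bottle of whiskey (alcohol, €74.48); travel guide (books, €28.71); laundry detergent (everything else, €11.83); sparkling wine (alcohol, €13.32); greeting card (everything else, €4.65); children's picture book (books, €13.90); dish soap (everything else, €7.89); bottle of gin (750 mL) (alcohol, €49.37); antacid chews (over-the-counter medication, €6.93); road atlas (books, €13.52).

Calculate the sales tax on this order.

Paperback novel €10.75: books → 4.5% + 0% district = 4.5% → €0.48
Bottle of whiskey €74.48: alcohol → 12.5% + 2.25% district = 14.75% → €10.99
Travel guide €28.71: books → 4.5% + 0% district = 4.5% → €1.29
Laundry detergent €11.83: everything else → 8.5% + 0.5% district = 9% → €1.06
Sparkling wine €13.32: alcohol → 12.5% + 2.25% district = 14.75% → €1.96
Greeting card €4.65: everything else → 8.5% + 0.5% district = 9% → €0.42
Children's picture book €13.90: books → 4.5% + 0% district = 4.5% → €0.63
Dish soap €7.89: everything else → 8.5% + 0.5% district = 9% → €0.71
Bottle of gin (750 mL) €49.37: alcohol → 12.5% + 2.25% district = 14.75% → €7.28
Antacid chews €6.93: over-the-counter medication → 0% + 2% district = 2% → €0.14
Road atlas €13.52: books → 4.5% + 0% district = 4.5% → €0.61
Total tax = €0.48 + €10.99 + €1.29 + €1.06 + €1.96 + €0.42 + €0.63 + €0.71 + €7.28 + €0.14 + €0.61 = €25.57

€25.57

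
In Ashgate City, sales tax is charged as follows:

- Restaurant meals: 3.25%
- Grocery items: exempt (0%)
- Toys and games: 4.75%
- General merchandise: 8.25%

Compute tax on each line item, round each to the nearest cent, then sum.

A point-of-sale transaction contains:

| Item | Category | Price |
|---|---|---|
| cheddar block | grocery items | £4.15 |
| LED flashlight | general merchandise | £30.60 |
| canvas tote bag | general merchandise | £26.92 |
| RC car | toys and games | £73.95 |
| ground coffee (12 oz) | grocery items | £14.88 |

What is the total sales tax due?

£8.25

Cheddar block £4.15: grocery items → 0% → £0.00
LED flashlight £30.60: general merchandise → 8.25% → £2.52
Canvas tote bag £26.92: general merchandise → 8.25% → £2.22
RC car £73.95: toys and games → 4.75% → £3.51
Ground coffee (12 oz) £14.88: grocery items → 0% → £0.00
Total tax = £2.52 + £2.22 + £3.51 = £8.25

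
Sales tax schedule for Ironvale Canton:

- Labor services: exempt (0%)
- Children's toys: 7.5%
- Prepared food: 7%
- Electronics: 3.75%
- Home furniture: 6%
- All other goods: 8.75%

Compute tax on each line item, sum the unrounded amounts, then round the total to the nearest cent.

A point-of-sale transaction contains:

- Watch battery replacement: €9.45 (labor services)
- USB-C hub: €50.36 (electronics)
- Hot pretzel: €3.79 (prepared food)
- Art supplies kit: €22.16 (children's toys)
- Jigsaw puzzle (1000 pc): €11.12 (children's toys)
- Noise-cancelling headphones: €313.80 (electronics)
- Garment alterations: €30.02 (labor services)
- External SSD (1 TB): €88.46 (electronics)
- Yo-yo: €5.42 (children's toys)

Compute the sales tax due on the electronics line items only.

USB-C hub €50.36: electronics → 3.75% → €1.8885
Noise-cancelling headphones €313.80: electronics → 3.75% → €11.7675
External SSD (1 TB) €88.46: electronics → 3.75% → €3.31725
Tax on electronics: unrounded sum = €16.97325 → €16.97

€16.97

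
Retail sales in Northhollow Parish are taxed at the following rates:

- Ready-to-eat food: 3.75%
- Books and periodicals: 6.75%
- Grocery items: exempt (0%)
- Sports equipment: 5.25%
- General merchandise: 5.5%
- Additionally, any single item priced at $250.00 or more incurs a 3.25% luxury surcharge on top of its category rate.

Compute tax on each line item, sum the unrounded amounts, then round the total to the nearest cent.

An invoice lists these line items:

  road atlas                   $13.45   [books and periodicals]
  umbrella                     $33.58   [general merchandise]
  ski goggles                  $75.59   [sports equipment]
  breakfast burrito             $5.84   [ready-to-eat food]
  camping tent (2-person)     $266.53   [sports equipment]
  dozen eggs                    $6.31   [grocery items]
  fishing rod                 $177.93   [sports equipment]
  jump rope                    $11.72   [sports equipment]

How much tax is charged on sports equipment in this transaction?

$36.58

Ski goggles $75.59: sports equipment → 5.25% → $3.968475
Camping tent (2-person) $266.53: sports equipment → 5.25% + 3.25% surcharge = 8.5% → $22.65505
Fishing rod $177.93: sports equipment → 5.25% → $9.341325
Jump rope $11.72: sports equipment → 5.25% → $0.6153
Tax on sports equipment: unrounded sum = $36.58015 → $36.58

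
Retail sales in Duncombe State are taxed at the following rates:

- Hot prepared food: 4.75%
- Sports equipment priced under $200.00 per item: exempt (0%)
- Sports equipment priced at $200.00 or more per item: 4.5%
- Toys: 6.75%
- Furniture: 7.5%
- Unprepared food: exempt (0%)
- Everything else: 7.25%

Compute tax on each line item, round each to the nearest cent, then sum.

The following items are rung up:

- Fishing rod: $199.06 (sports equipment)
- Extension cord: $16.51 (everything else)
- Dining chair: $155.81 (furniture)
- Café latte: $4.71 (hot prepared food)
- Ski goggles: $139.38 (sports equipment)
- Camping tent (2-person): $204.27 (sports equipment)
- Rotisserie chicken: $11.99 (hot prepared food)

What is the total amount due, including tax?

$754.60

Fishing rod $199.06: sports equipment, under $200.00 → 0% → $0.00
Extension cord $16.51: everything else → 7.25% → $1.20
Dining chair $155.81: furniture → 7.5% → $11.69
Café latte $4.71: hot prepared food → 4.75% → $0.22
Ski goggles $139.38: sports equipment, under $200.00 → 0% → $0.00
Camping tent (2-person) $204.27: sports equipment, $200.00 or more → 4.5% → $9.19
Rotisserie chicken $11.99: hot prepared food → 4.75% → $0.57
Subtotal = $731.73; tax = $22.87; total due = $754.60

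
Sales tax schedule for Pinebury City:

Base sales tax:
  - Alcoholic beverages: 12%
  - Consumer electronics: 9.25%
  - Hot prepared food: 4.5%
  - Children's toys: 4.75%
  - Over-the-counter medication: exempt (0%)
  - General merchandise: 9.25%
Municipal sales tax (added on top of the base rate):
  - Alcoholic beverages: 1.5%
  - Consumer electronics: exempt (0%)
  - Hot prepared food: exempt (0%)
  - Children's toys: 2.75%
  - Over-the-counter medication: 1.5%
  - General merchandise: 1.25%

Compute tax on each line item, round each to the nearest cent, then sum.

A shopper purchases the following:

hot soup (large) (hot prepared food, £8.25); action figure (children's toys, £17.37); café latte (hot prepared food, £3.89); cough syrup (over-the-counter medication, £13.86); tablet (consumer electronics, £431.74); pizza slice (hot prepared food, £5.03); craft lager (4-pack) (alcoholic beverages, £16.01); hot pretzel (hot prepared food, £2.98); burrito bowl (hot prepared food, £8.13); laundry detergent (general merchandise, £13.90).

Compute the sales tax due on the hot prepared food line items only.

£1.28

Hot soup (large) £8.25: hot prepared food → 4.5% + 0% municipal = 4.5% → £0.37
Café latte £3.89: hot prepared food → 4.5% + 0% municipal = 4.5% → £0.18
Pizza slice £5.03: hot prepared food → 4.5% + 0% municipal = 4.5% → £0.23
Hot pretzel £2.98: hot prepared food → 4.5% + 0% municipal = 4.5% → £0.13
Burrito bowl £8.13: hot prepared food → 4.5% + 0% municipal = 4.5% → £0.37
Tax on hot prepared food = £0.37 + £0.18 + £0.23 + £0.13 + £0.37 = £1.28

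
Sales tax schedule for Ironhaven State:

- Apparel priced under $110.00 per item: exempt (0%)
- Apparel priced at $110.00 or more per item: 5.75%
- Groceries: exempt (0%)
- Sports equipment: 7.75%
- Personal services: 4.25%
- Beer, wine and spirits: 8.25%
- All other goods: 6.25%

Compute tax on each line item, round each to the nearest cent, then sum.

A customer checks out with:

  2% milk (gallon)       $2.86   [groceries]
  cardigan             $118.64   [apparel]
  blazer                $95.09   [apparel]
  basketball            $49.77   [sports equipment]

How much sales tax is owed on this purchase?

$10.68

2% milk (gallon) $2.86: groceries → 0% → $0.00
Cardigan $118.64: apparel, $110.00 or more → 5.75% → $6.82
Blazer $95.09: apparel, under $110.00 → 0% → $0.00
Basketball $49.77: sports equipment → 7.75% → $3.86
Total tax = $6.82 + $3.86 = $10.68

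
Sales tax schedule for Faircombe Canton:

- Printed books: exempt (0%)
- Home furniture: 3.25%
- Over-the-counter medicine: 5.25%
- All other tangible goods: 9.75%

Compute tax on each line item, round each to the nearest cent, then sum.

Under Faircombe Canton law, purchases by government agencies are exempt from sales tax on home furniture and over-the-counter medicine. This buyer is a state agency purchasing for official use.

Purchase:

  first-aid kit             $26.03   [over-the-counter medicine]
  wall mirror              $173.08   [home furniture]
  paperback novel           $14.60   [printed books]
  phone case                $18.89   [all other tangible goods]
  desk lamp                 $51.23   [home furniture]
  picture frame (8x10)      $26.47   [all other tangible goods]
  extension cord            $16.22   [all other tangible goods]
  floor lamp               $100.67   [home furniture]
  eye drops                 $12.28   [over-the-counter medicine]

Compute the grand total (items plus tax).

$445.47

First-aid kit $26.03: over-the-counter medicine, buyer-exempt → 0% → $0.00
Wall mirror $173.08: home furniture, buyer-exempt → 0% → $0.00
Paperback novel $14.60: printed books → 0% → $0.00
Phone case $18.89: all other tangible goods → 9.75% → $1.84
Desk lamp $51.23: home furniture, buyer-exempt → 0% → $0.00
Picture frame (8x10) $26.47: all other tangible goods → 9.75% → $2.58
Extension cord $16.22: all other tangible goods → 9.75% → $1.58
Floor lamp $100.67: home furniture, buyer-exempt → 0% → $0.00
Eye drops $12.28: over-the-counter medicine, buyer-exempt → 0% → $0.00
Subtotal = $439.47; tax = $6.00; total due = $445.47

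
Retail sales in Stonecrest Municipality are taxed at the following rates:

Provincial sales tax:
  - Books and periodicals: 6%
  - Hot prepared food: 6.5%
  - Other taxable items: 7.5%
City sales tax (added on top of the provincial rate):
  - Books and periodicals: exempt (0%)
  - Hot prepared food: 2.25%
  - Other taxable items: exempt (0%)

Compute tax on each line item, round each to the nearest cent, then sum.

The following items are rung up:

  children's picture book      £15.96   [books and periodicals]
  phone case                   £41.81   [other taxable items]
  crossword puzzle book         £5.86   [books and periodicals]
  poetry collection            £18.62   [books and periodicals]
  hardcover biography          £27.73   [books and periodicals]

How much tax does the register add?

Children's picture book £15.96: books and periodicals → 6% + 0% city = 6% → £0.96
Phone case £41.81: other taxable items → 7.5% + 0% city = 7.5% → £3.14
Crossword puzzle book £5.86: books and periodicals → 6% + 0% city = 6% → £0.35
Poetry collection £18.62: books and periodicals → 6% + 0% city = 6% → £1.12
Hardcover biography £27.73: books and periodicals → 6% + 0% city = 6% → £1.66
Total tax = £0.96 + £3.14 + £0.35 + £1.12 + £1.66 = £7.23

£7.23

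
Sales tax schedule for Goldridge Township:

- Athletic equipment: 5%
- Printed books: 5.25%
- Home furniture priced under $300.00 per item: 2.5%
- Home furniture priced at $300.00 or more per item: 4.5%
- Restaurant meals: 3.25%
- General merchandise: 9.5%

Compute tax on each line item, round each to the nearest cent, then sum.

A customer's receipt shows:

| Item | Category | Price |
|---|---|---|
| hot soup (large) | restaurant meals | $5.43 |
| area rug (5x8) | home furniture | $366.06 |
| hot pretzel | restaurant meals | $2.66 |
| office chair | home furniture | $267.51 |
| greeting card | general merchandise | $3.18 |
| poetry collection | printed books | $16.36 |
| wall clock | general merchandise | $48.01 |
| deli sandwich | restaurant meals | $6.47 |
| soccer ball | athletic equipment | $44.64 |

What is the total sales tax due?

$31.59

Hot soup (large) $5.43: restaurant meals → 3.25% → $0.18
Area rug (5x8) $366.06: home furniture, $300.00 or more → 4.5% → $16.47
Hot pretzel $2.66: restaurant meals → 3.25% → $0.09
Office chair $267.51: home furniture, under $300.00 → 2.5% → $6.69
Greeting card $3.18: general merchandise → 9.5% → $0.30
Poetry collection $16.36: printed books → 5.25% → $0.86
Wall clock $48.01: general merchandise → 9.5% → $4.56
Deli sandwich $6.47: restaurant meals → 3.25% → $0.21
Soccer ball $44.64: athletic equipment → 5% → $2.23
Total tax = $0.18 + $16.47 + $0.09 + $6.69 + $0.30 + $0.86 + $4.56 + $0.21 + $2.23 = $31.59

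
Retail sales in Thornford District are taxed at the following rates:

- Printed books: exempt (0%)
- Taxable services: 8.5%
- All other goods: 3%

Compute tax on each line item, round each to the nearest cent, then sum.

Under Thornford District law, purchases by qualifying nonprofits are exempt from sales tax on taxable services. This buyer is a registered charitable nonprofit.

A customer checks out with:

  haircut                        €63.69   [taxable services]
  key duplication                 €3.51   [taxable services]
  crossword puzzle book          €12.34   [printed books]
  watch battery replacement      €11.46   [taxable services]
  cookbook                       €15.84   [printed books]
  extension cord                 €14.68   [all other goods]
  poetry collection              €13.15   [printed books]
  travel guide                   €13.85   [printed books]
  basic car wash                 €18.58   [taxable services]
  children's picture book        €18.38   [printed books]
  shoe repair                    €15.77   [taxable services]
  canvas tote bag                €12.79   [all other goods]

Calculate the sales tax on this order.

€0.82

Haircut €63.69: taxable services, buyer-exempt → 0% → €0.00
Key duplication €3.51: taxable services, buyer-exempt → 0% → €0.00
Crossword puzzle book €12.34: printed books → 0% → €0.00
Watch battery replacement €11.46: taxable services, buyer-exempt → 0% → €0.00
Cookbook €15.84: printed books → 0% → €0.00
Extension cord €14.68: all other goods → 3% → €0.44
Poetry collection €13.15: printed books → 0% → €0.00
Travel guide €13.85: printed books → 0% → €0.00
Basic car wash €18.58: taxable services, buyer-exempt → 0% → €0.00
Children's picture book €18.38: printed books → 0% → €0.00
Shoe repair €15.77: taxable services, buyer-exempt → 0% → €0.00
Canvas tote bag €12.79: all other goods → 3% → €0.38
Total tax = €0.44 + €0.38 = €0.82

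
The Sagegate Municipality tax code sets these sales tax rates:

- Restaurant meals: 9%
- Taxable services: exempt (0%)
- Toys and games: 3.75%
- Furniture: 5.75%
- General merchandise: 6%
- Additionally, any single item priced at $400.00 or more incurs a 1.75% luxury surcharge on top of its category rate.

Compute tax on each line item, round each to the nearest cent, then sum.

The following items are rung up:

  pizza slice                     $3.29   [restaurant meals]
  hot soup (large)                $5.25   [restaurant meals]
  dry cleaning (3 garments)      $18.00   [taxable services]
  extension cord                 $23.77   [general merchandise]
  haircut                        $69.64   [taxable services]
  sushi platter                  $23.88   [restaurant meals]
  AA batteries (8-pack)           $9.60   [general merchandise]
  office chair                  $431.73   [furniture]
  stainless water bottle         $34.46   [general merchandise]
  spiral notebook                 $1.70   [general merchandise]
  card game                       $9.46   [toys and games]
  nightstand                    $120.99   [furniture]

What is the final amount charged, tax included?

Pizza slice $3.29: restaurant meals → 9% → $0.30
Hot soup (large) $5.25: restaurant meals → 9% → $0.47
Dry cleaning (3 garments) $18.00: taxable services → 0% → $0.00
Extension cord $23.77: general merchandise → 6% → $1.43
Haircut $69.64: taxable services → 0% → $0.00
Sushi platter $23.88: restaurant meals → 9% → $2.15
AA batteries (8-pack) $9.60: general merchandise → 6% → $0.58
Office chair $431.73: furniture → 5.75% + 1.75% surcharge = 7.5% → $32.38
Stainless water bottle $34.46: general merchandise → 6% → $2.07
Spiral notebook $1.70: general merchandise → 6% → $0.10
Card game $9.46: toys and games → 3.75% → $0.35
Nightstand $120.99: furniture → 5.75% → $6.96
Subtotal = $751.77; tax = $46.79; total due = $798.56

$798.56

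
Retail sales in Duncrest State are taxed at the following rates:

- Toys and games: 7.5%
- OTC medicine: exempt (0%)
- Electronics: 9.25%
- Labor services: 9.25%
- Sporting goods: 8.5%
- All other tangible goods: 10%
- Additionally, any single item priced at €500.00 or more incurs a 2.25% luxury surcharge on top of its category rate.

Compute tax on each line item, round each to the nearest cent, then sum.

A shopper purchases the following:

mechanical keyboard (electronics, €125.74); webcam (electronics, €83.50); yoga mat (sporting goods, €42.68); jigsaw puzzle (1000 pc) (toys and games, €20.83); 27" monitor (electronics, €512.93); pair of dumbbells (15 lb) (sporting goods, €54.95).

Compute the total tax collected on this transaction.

Mechanical keyboard €125.74: electronics → 9.25% → €11.63
Webcam €83.50: electronics → 9.25% → €7.72
Yoga mat €42.68: sporting goods → 8.5% → €3.63
Jigsaw puzzle (1000 pc) €20.83: toys and games → 7.5% → €1.56
27" monitor €512.93: electronics → 9.25% + 2.25% surcharge = 11.5% → €58.99
Pair of dumbbells (15 lb) €54.95: sporting goods → 8.5% → €4.67
Total tax = €11.63 + €7.72 + €3.63 + €1.56 + €58.99 + €4.67 = €88.20

€88.20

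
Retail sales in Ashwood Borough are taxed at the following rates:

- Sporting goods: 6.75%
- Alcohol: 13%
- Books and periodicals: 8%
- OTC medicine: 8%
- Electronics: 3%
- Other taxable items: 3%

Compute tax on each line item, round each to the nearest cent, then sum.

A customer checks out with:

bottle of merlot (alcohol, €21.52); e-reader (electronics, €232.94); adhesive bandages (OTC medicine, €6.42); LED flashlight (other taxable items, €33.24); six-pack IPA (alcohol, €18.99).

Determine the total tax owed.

Bottle of merlot €21.52: alcohol → 13% → €2.80
E-reader €232.94: electronics → 3% → €6.99
Adhesive bandages €6.42: OTC medicine → 8% → €0.51
LED flashlight €33.24: other taxable items → 3% → €1.00
Six-pack IPA €18.99: alcohol → 13% → €2.47
Total tax = €2.80 + €6.99 + €0.51 + €1.00 + €2.47 = €13.77

€13.77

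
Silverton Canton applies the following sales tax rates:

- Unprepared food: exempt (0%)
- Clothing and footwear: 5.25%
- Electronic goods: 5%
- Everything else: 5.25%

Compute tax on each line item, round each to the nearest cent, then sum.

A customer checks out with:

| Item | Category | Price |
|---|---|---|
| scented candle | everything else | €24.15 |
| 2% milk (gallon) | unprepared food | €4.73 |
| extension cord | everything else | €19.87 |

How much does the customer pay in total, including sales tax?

Scented candle €24.15: everything else → 5.25% → €1.27
2% milk (gallon) €4.73: unprepared food → 0% → €0.00
Extension cord €19.87: everything else → 5.25% → €1.04
Subtotal = €48.75; tax = €2.31; total due = €51.06

€51.06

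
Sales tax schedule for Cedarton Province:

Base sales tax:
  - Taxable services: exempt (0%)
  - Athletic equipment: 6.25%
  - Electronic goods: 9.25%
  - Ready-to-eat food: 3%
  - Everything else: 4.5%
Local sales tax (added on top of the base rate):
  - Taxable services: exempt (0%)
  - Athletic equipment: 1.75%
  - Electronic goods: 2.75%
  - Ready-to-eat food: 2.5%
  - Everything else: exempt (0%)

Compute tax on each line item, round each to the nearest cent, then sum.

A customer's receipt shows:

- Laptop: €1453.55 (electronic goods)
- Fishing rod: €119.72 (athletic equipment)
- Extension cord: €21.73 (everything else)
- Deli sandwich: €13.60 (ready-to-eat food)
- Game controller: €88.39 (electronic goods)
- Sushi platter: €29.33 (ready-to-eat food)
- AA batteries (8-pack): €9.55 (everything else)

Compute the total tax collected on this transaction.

Laptop €1453.55: electronic goods → 9.25% + 2.75% local = 12% → €174.43
Fishing rod €119.72: athletic equipment → 6.25% + 1.75% local = 8% → €9.58
Extension cord €21.73: everything else → 4.5% + 0% local = 4.5% → €0.98
Deli sandwich €13.60: ready-to-eat food → 3% + 2.5% local = 5.5% → €0.75
Game controller €88.39: electronic goods → 9.25% + 2.75% local = 12% → €10.61
Sushi platter €29.33: ready-to-eat food → 3% + 2.5% local = 5.5% → €1.61
AA batteries (8-pack) €9.55: everything else → 4.5% + 0% local = 4.5% → €0.43
Total tax = €174.43 + €9.58 + €0.98 + €0.75 + €10.61 + €1.61 + €0.43 = €198.39

€198.39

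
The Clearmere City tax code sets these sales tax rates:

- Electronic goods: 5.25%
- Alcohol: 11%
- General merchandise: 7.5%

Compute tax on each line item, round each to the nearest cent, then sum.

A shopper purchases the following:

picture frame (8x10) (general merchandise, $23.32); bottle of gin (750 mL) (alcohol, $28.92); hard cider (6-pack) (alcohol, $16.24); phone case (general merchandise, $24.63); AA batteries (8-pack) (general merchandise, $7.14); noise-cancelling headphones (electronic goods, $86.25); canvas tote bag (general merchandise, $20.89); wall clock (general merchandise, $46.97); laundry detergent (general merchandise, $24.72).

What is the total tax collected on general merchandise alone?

Picture frame (8x10) $23.32: general merchandise → 7.5% → $1.75
Phone case $24.63: general merchandise → 7.5% → $1.85
AA batteries (8-pack) $7.14: general merchandise → 7.5% → $0.54
Canvas tote bag $20.89: general merchandise → 7.5% → $1.57
Wall clock $46.97: general merchandise → 7.5% → $3.52
Laundry detergent $24.72: general merchandise → 7.5% → $1.85
Tax on general merchandise = $1.75 + $1.85 + $0.54 + $1.57 + $3.52 + $1.85 = $11.08

$11.08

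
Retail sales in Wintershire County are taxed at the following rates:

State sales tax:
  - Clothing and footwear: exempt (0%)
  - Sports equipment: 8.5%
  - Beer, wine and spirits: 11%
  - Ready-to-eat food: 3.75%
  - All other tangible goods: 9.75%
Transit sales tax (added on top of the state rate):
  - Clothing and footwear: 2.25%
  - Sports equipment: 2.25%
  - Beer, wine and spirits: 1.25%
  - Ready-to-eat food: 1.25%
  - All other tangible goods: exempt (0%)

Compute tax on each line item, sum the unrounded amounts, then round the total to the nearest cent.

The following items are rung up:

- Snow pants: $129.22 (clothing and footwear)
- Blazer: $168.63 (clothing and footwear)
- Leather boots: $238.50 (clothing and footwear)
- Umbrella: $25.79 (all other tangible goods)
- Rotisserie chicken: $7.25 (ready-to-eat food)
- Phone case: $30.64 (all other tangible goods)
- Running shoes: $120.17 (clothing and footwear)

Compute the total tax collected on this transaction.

$20.64

Snow pants $129.22: clothing and footwear → 0% + 2.25% transit = 2.25% → $2.90745
Blazer $168.63: clothing and footwear → 0% + 2.25% transit = 2.25% → $3.794175
Leather boots $238.50: clothing and footwear → 0% + 2.25% transit = 2.25% → $5.36625
Umbrella $25.79: all other tangible goods → 9.75% + 0% transit = 9.75% → $2.514525
Rotisserie chicken $7.25: ready-to-eat food → 3.75% + 1.25% transit = 5% → $0.3625
Phone case $30.64: all other tangible goods → 9.75% + 0% transit = 9.75% → $2.9874
Running shoes $120.17: clothing and footwear → 0% + 2.25% transit = 2.25% → $2.703825
Unrounded tax sum = $20.636125 → $20.64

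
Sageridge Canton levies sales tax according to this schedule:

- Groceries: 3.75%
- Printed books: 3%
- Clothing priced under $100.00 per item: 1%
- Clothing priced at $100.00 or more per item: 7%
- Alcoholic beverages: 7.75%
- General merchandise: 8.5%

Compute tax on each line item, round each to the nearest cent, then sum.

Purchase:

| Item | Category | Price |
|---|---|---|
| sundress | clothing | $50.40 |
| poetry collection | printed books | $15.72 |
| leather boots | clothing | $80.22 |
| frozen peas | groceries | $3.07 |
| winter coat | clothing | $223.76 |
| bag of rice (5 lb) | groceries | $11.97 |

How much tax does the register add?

Sundress $50.40: clothing, under $100.00 → 1% → $0.50
Poetry collection $15.72: printed books → 3% → $0.47
Leather boots $80.22: clothing, under $100.00 → 1% → $0.80
Frozen peas $3.07: groceries → 3.75% → $0.12
Winter coat $223.76: clothing, $100.00 or more → 7% → $15.66
Bag of rice (5 lb) $11.97: groceries → 3.75% → $0.45
Total tax = $0.50 + $0.47 + $0.80 + $0.12 + $15.66 + $0.45 = $18.00

$18.00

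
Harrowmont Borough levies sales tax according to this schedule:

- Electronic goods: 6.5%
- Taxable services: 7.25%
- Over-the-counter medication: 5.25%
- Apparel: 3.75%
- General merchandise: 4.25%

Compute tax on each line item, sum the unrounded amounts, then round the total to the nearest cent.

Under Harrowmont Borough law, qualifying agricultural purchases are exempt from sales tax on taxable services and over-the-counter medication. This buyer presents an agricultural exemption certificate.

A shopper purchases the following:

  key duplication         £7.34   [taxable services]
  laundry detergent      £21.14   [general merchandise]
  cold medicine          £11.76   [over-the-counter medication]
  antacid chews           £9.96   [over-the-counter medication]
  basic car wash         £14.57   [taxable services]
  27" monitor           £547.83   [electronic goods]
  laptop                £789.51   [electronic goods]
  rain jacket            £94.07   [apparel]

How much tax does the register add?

Key duplication £7.34: taxable services, buyer-exempt → 0% → £0.00
Laundry detergent £21.14: general merchandise → 4.25% → £0.89845
Cold medicine £11.76: over-the-counter medication, buyer-exempt → 0% → £0.00
Antacid chews £9.96: over-the-counter medication, buyer-exempt → 0% → £0.00
Basic car wash £14.57: taxable services, buyer-exempt → 0% → £0.00
27" monitor £547.83: electronic goods → 6.5% → £35.60895
Laptop £789.51: electronic goods → 6.5% → £51.31815
Rain jacket £94.07: apparel → 3.75% → £3.527625
Unrounded tax sum = £91.353175 → £91.35

£91.35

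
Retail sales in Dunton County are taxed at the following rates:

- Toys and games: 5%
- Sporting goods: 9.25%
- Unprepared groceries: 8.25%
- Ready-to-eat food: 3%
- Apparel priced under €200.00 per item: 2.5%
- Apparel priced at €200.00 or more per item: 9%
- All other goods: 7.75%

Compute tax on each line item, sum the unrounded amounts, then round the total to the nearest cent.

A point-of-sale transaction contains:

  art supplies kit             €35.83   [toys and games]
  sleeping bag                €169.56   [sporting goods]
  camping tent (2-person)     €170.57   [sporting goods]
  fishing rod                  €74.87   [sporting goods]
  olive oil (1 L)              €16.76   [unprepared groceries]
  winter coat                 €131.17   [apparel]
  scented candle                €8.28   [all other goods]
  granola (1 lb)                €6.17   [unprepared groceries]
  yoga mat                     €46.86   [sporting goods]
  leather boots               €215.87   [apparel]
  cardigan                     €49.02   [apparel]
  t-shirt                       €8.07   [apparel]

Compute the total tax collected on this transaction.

Art supplies kit €35.83: toys and games → 5% → €1.7915
Sleeping bag €169.56: sporting goods → 9.25% → €15.6843
Camping tent (2-person) €170.57: sporting goods → 9.25% → €15.777725
Fishing rod €74.87: sporting goods → 9.25% → €6.925475
Olive oil (1 L) €16.76: unprepared groceries → 8.25% → €1.3827
Winter coat €131.17: apparel, under €200.00 → 2.5% → €3.27925
Scented candle €8.28: all other goods → 7.75% → €0.6417
Granola (1 lb) €6.17: unprepared groceries → 8.25% → €0.509025
Yoga mat €46.86: sporting goods → 9.25% → €4.33455
Leather boots €215.87: apparel, €200.00 or more → 9% → €19.4283
Cardigan €49.02: apparel, under €200.00 → 2.5% → €1.2255
T-shirt €8.07: apparel, under €200.00 → 2.5% → €0.20175
Unrounded tax sum = €71.181775 → €71.18

€71.18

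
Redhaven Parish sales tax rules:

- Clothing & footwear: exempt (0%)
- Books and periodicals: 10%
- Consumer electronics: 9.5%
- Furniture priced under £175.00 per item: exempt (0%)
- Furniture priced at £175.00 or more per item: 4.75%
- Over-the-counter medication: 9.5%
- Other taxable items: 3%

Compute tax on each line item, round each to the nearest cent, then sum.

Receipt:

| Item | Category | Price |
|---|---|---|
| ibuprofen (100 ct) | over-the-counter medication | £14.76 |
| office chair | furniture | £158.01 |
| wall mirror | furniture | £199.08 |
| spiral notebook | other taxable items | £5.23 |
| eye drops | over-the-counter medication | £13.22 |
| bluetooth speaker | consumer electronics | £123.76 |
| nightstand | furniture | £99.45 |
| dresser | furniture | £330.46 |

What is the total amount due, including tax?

£983.71

Ibuprofen (100 ct) £14.76: over-the-counter medication → 9.5% → £1.40
Office chair £158.01: furniture, under £175.00 → 0% → £0.00
Wall mirror £199.08: furniture, £175.00 or more → 4.75% → £9.46
Spiral notebook £5.23: other taxable items → 3% → £0.16
Eye drops £13.22: over-the-counter medication → 9.5% → £1.26
Bluetooth speaker £123.76: consumer electronics → 9.5% → £11.76
Nightstand £99.45: furniture, under £175.00 → 0% → £0.00
Dresser £330.46: furniture, £175.00 or more → 4.75% → £15.70
Subtotal = £943.97; tax = £39.74; total due = £983.71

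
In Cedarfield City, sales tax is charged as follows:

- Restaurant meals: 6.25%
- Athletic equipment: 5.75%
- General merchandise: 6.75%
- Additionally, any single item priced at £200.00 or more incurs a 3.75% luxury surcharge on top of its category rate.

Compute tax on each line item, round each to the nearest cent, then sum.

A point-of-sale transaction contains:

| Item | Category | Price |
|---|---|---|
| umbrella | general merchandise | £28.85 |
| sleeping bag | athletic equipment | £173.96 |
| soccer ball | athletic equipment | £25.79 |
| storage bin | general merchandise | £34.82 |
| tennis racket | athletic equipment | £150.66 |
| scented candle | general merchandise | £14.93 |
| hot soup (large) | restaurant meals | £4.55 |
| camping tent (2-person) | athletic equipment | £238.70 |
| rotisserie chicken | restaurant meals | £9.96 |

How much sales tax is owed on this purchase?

£49.03

Umbrella £28.85: general merchandise → 6.75% → £1.95
Sleeping bag £173.96: athletic equipment → 5.75% → £10.00
Soccer ball £25.79: athletic equipment → 5.75% → £1.48
Storage bin £34.82: general merchandise → 6.75% → £2.35
Tennis racket £150.66: athletic equipment → 5.75% → £8.66
Scented candle £14.93: general merchandise → 6.75% → £1.01
Hot soup (large) £4.55: restaurant meals → 6.25% → £0.28
Camping tent (2-person) £238.70: athletic equipment → 5.75% + 3.75% surcharge = 9.5% → £22.68
Rotisserie chicken £9.96: restaurant meals → 6.25% → £0.62
Total tax = £1.95 + £10.00 + £1.48 + £2.35 + £8.66 + £1.01 + £0.28 + £22.68 + £0.62 = £49.03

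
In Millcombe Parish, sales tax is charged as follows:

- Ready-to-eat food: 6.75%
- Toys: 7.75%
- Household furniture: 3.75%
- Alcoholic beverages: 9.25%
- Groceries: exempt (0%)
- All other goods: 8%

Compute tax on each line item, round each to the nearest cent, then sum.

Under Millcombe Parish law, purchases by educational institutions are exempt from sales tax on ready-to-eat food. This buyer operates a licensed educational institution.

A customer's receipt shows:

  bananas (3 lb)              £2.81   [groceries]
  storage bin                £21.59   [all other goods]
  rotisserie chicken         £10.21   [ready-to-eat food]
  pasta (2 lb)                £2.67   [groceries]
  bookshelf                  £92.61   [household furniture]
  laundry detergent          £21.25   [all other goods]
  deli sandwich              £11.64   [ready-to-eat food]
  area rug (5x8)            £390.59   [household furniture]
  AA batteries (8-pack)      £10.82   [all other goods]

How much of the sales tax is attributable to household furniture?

Bookshelf £92.61: household furniture → 3.75% → £3.47
Area rug (5x8) £390.59: household furniture → 3.75% → £14.65
Tax on household furniture = £3.47 + £14.65 = £18.12

£18.12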